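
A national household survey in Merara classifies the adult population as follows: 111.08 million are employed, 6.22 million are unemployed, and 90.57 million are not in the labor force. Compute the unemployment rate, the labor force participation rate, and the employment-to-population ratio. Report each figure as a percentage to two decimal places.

Unemployment rate ≈ 5.30%; labor force participation rate ≈ 56.43%; employment-population ratio ≈ 53.44%.

Labor force = employed + unemployed = 111.08 + 6.22 = 117.30 million.
Working-age population = 117.30 + 90.57 = 207.87 million.
Unemployment rate = 6.22 / 117.30 = 5.30%.
Labor force participation rate = 117.30 / 207.87 = 56.43%.
Employment-population ratio = 111.08 / 207.87 = 53.44%.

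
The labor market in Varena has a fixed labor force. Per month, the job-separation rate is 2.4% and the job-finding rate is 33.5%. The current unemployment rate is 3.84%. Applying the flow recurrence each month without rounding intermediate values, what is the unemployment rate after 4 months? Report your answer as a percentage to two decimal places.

Unemployment rate after four months ≈ 6.20%.

With a fixed labor force, u_{t+1} = u_t + s·(1−u_t) − f·u_t = u_t·(1−s−f) + s.
Here 1−s−f = 0.641 and s = 0.024.
u_1 = 0.038400 × 0.641 + 0.024 = 0.048614.
u_2 = 0.048614 × 0.641 + 0.024 = 0.055162.
u_3 = 0.055162 × 0.641 + 0.024 = 0.059359.
u_4 = 0.059359 × 0.641 + 0.024 = 0.062049.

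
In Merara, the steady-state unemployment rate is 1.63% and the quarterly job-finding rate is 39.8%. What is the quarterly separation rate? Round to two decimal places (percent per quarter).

Separation rate ≈ 0.66% per quarter.

From u* = s/(s+f): s = u·f/(1−u).
s = 0.0163 × 39.8 / (1 − 0.0163) = 0.6487 / 0.9837 ≈ 0.66% per quarter.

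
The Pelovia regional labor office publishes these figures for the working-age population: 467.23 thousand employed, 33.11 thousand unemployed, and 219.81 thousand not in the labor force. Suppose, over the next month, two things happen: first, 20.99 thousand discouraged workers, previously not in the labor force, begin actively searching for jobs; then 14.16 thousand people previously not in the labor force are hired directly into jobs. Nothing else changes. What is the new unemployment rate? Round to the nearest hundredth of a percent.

Initially, labor force = 467.23 + 33.11 = 500.34 thousand, so u = 33.11/500.34 = 6.62%.
After the first change, unemployed and labor force both rise by 20.99 → E = 467.23, U = 54.10, labor force = 521.33 thousand.
After the second change, employed and labor force both rise by 14.16; unemployed unchanged → E = 481.39, U = 54.10, labor force = 535.49 thousand.
New unemployment rate = 54.10 / 535.49 = 10.10%.

New unemployment rate ≈ 10.10%.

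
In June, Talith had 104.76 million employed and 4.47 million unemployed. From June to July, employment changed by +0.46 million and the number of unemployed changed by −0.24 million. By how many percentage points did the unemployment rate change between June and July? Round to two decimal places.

The unemployment rate changed by −0.23 percentage points.

June: labor force = 104.76 + 4.47 = 109.23; u = 4.47/109.23 = 4.09%.
July: labor force = 105.22 + 4.23 = 109.45; u = 4.23/109.45 = 3.86%.
Change = 3.86% − 4.09% = −0.23 pp.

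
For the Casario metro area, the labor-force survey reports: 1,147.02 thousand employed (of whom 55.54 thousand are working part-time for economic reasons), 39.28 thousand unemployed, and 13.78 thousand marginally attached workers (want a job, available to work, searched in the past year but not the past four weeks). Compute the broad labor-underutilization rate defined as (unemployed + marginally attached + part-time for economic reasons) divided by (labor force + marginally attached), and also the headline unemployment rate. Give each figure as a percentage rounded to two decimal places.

Labor force = 1,147.02 + 39.28 = 1,186.30 thousand.
Numerator = 39.28 + 13.78 + 55.54 = 108.60 thousand.
Denominator = 1,186.30 + 13.78 = 1,200.08 thousand.
Broad rate = 108.60 / 1,200.08 = 9.05%.
Headline unemployment rate = 39.28 / 1,186.30 = 3.31%.

Broad underutilization rate ≈ 9.05%; headline unemployment rate ≈ 3.31%.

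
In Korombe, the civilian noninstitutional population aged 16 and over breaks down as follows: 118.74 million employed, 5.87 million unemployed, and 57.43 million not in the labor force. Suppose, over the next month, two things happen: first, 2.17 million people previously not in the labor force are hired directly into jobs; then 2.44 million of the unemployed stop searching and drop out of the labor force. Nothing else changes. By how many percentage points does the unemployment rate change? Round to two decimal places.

Initially, labor force = 118.74 + 5.87 = 124.61 million, so u = 5.87/124.61 = 4.71%.
After the first change, employed and labor force both rise by 2.17; unemployed unchanged → E = 120.91, U = 5.87, labor force = 126.78 million.
After the second change, unemployed and labor force both fall by 2.44 → E = 120.91, U = 3.43, labor force = 124.34 million.
New unemployment rate = 3.43 / 124.34 = 2.76%.
Change = 2.76% − 4.71% = −1.95 percentage points.

The unemployment rate changes by −1.95 percentage points.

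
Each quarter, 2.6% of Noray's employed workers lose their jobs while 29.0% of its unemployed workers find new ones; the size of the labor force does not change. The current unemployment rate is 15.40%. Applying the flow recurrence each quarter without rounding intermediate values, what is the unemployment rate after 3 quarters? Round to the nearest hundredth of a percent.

Unemployment rate after three quarters ≈ 10.52%.

With a fixed labor force, u_{t+1} = u_t + s·(1−u_t) − f·u_t = u_t·(1−s−f) + s.
Here 1−s−f = 0.684 and s = 0.026.
u_1 = 0.154000 × 0.684 + 0.026 = 0.131336.
u_2 = 0.131336 × 0.684 + 0.026 = 0.115834.
u_3 = 0.115834 × 0.684 + 0.026 = 0.105230.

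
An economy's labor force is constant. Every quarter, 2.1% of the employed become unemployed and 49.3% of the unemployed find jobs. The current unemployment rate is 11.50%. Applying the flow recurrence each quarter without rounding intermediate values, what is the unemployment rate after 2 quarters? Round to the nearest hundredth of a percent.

Unemployment rate after two quarters ≈ 5.84%.

With a fixed labor force, u_{t+1} = u_t + s·(1−u_t) − f·u_t = u_t·(1−s−f) + s.
Here 1−s−f = 0.486 and s = 0.021.
u_1 = 0.115000 × 0.486 + 0.021 = 0.076890.
u_2 = 0.076890 × 0.486 + 0.021 = 0.058369.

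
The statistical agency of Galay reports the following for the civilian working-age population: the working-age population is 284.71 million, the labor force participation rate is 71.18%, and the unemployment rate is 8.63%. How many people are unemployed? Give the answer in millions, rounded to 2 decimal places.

Labor force = 0.7118 × 284.71 = 202.66 million.
Unemployed = 0.0863 × 202.66 ≈ 17.49 million.

About 17.49 million are unemployed.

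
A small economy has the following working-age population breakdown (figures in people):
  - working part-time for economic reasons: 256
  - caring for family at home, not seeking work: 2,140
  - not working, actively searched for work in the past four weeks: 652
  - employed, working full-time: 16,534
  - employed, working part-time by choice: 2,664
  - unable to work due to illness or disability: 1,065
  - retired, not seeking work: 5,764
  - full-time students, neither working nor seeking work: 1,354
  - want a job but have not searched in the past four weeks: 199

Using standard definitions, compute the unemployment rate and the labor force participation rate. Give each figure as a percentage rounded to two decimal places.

Unemployment rate ≈ 3.24%; labor force participation rate ≈ 65.65%.

Employed = 256 + 16,534 + 2,664 = 19,454 (anyone who worked, including part-time for economic reasons, counts as employed).
Unemployed = 652.
Labor force = 19,454 + 652 = 20,106.
Not in labor force = 2,140 + 1,065 + 5,764 + 1,354 + 199 = 10,522 (those not working and not actively searching are outside the labor force — including those who want a job but have given up searching).
Civilian working-age population = 20,106 + 10,522 = 30,628.
Unemployment rate = 652 / 20,106 = 3.24%.
Labor force participation rate = 20,106 / 30,628 = 65.65%.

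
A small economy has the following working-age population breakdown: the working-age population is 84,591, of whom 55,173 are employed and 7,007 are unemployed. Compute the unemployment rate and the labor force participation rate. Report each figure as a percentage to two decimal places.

Unemployment rate ≈ 11.27%; labor force participation rate ≈ 73.51%.

Labor force = employed + unemployed = 55,173 + 7,007 = 62,180.
Unemployment rate = 7,007 / 62,180 = 11.27%.
Labor force participation rate = 62,180 / 84,591 = 73.51%.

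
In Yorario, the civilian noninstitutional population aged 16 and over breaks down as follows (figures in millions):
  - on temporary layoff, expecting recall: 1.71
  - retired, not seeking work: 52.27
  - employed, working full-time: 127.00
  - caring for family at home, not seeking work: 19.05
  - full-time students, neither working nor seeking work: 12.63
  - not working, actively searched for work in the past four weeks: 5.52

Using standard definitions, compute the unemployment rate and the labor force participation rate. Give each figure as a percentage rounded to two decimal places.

Unemployment rate ≈ 5.39%; labor force participation rate ≈ 61.52%.

Employed = 127.00 million.
Unemployed = 1.71 + 5.52 = 7.23 million (jobless and actively searching, or on temporary layoff).
Labor force = 127.00 + 7.23 = 134.23 million.
Not in labor force = 52.27 + 19.05 + 12.63 = 83.95 million (those not working and not actively searching are outside the labor force).
Civilian working-age population = 134.23 + 83.95 = 218.18 million.
Unemployment rate = 7.23 / 134.23 = 5.39%.
Labor force participation rate = 134.23 / 218.18 = 61.52%.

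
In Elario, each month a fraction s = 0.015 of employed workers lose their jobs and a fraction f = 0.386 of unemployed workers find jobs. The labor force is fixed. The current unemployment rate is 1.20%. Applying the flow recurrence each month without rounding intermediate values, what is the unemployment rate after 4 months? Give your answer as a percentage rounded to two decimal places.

Unemployment rate after four months ≈ 3.41%.

With a fixed labor force, u_{t+1} = u_t + s·(1−u_t) − f·u_t = u_t·(1−s−f) + s.
Here 1−s−f = 0.599 and s = 0.015.
u_1 = 0.012000 × 0.599 + 0.015 = 0.022188.
u_2 = 0.022188 × 0.599 + 0.015 = 0.028291.
u_3 = 0.028291 × 0.599 + 0.015 = 0.031946.
u_4 = 0.031946 × 0.599 + 0.015 = 0.034136.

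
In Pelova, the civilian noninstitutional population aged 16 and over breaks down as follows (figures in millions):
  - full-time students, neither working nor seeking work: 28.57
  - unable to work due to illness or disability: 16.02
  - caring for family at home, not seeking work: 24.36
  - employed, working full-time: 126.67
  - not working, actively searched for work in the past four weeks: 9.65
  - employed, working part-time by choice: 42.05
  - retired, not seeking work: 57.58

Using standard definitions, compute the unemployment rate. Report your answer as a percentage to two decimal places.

Unemployment rate ≈ 5.41%.

Employed = 126.67 + 42.05 = 168.72 million.
Unemployed = 9.65 million.
Labor force = 168.72 + 9.65 = 178.37 million.
Unemployment rate = 9.65 / 178.37 = 5.41%.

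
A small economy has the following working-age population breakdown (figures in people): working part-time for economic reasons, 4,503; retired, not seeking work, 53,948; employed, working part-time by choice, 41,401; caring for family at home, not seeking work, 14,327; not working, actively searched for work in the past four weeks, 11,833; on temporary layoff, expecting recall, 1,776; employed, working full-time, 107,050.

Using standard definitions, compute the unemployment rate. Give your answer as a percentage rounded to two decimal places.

Unemployment rate ≈ 8.17%.

Employed = 4,503 + 41,401 + 107,050 = 152,954 (anyone who worked, including part-time for economic reasons, counts as employed).
Unemployed = 11,833 + 1,776 = 13,609 (jobless and actively searching, or on temporary layoff).
Labor force = 152,954 + 13,609 = 166,563.
Unemployment rate = 13,609 / 166,563 = 8.17%.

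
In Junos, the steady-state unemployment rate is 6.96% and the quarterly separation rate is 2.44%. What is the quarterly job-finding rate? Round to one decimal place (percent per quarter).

Job-finding rate ≈ 32.6% per quarter.

From u* = s/(s+f): f = s·(1−u)/u.
f = 2.44 × (1 − 0.0696) / 0.0696 = 2.2702 / 0.0696 ≈ 32.6% per quarter.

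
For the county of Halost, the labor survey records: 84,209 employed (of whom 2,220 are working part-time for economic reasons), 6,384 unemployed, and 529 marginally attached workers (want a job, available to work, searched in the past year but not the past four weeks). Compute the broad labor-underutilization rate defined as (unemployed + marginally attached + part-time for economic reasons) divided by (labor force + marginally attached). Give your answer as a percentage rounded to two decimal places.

Labor force = 84,209 + 6,384 = 90,593.
Numerator = 6,384 + 529 + 2,220 = 9,133.
Denominator = 90,593 + 529 = 91,122.
Broad rate = 9,133 / 91,122 = 10.02%.

Broad underutilization rate ≈ 10.02%.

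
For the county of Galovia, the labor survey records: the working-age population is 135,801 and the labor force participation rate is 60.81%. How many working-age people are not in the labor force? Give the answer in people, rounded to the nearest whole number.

About 53,220 are not in the labor force.

Share not in the labor force = 1 − 0.6081 = 0.3919.
Not in labor force = 0.3919 × 135,801 ≈ 53,220.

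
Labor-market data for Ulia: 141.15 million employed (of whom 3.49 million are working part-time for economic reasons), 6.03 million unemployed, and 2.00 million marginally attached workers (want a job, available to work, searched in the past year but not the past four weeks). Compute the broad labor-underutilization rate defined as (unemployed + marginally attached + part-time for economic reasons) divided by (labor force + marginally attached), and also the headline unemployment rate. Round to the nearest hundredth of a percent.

Labor force = 141.15 + 6.03 = 147.18 million.
Numerator = 6.03 + 2.00 + 3.49 = 11.52 million.
Denominator = 147.18 + 2.00 = 149.18 million.
Broad rate = 11.52 / 149.18 = 7.72%.
Headline unemployment rate = 6.03 / 147.18 = 4.10%.

Broad underutilization rate ≈ 7.72%; headline unemployment rate ≈ 4.10%.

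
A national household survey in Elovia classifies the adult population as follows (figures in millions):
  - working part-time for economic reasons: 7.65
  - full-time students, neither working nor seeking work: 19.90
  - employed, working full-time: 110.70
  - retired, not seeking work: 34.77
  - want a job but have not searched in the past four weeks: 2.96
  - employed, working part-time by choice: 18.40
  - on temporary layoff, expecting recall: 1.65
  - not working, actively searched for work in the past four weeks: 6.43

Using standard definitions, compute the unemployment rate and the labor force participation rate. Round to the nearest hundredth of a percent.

Unemployment rate ≈ 5.58%; labor force participation rate ≈ 71.54%.

Employed = 7.65 + 110.70 + 18.40 = 136.75 million (anyone who worked, including part-time for economic reasons, counts as employed).
Unemployed = 1.65 + 6.43 = 8.08 million (jobless and actively searching, or on temporary layoff).
Labor force = 136.75 + 8.08 = 144.83 million.
Not in labor force = 19.90 + 34.77 + 2.96 = 57.63 million (those not working and not actively searching are outside the labor force — including those who want a job but have given up searching).
Civilian working-age population = 144.83 + 57.63 = 202.46 million.
Unemployment rate = 8.08 / 144.83 = 5.58%.
Labor force participation rate = 144.83 / 202.46 = 71.54%.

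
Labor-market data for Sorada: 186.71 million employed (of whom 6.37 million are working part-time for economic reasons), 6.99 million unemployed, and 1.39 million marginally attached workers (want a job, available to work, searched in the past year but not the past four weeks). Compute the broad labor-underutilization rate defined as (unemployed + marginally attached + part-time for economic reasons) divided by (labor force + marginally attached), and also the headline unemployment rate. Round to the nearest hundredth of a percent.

Labor force = 186.71 + 6.99 = 193.70 million.
Numerator = 6.99 + 1.39 + 6.37 = 14.75 million.
Denominator = 193.70 + 1.39 = 195.09 million.
Broad rate = 14.75 / 195.09 = 7.56%.
Headline unemployment rate = 6.99 / 193.70 = 3.61%.

Broad underutilization rate ≈ 7.56%; headline unemployment rate ≈ 3.61%.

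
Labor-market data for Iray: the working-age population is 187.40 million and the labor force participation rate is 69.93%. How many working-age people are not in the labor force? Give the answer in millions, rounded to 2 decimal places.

Share not in the labor force = 1 − 0.6993 = 0.3007.
Not in labor force = 0.3007 × 187.40 ≈ 56.35 million.

About 56.35 million are not in the labor force.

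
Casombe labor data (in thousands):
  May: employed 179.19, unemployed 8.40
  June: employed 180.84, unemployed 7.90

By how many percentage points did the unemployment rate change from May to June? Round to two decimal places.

The unemployment rate changed by −0.29 percentage points.

May: labor force = 179.19 + 8.40 = 187.59; u = 8.40/187.59 = 4.48%.
June: labor force = 180.84 + 7.90 = 188.74; u = 7.90/188.74 = 4.19%.
Change = 4.19% − 4.48% = −0.29 pp.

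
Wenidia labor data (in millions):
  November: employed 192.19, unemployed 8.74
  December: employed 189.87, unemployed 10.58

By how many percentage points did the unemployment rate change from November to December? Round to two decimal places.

November: labor force = 192.19 + 8.74 = 200.93; u = 8.74/200.93 = 4.35%.
December: labor force = 189.87 + 10.58 = 200.45; u = 10.58/200.45 = 5.28%.
Change = 5.28% − 4.35% = +0.93 pp.

The unemployment rate changed by +0.93 percentage points.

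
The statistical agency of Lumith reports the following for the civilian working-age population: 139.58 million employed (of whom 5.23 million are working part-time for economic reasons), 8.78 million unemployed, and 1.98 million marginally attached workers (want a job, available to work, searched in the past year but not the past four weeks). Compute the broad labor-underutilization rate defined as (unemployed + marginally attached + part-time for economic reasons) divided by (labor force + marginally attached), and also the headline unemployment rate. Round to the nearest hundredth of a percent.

Labor force = 139.58 + 8.78 = 148.36 million.
Numerator = 8.78 + 1.98 + 5.23 = 15.99 million.
Denominator = 148.36 + 1.98 = 150.34 million.
Broad rate = 15.99 / 150.34 = 10.64%.
Headline unemployment rate = 8.78 / 148.36 = 5.92%.

Broad underutilization rate ≈ 10.64%; headline unemployment rate ≈ 5.92%.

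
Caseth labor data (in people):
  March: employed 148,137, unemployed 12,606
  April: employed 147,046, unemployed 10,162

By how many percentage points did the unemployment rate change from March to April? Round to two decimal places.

March: labor force = 148,137 + 12,606 = 160,743; u = 12,606/160,743 = 7.84%.
April: labor force = 147,046 + 10,162 = 157,208; u = 10,162/157,208 = 6.46%.
Change = 6.46% − 7.84% = −1.38 pp.

The unemployment rate changed by −1.38 percentage points.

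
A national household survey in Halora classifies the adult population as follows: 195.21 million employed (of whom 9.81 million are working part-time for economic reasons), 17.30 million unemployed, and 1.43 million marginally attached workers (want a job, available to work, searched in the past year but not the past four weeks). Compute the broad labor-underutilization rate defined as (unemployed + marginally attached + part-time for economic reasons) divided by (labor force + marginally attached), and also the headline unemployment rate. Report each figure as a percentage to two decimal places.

Labor force = 195.21 + 17.30 = 212.51 million.
Numerator = 17.30 + 1.43 + 9.81 = 28.54 million.
Denominator = 212.51 + 1.43 = 213.94 million.
Broad rate = 28.54 / 213.94 = 13.34%.
Headline unemployment rate = 17.30 / 212.51 = 8.14%.

Broad underutilization rate ≈ 13.34%; headline unemployment rate ≈ 8.14%.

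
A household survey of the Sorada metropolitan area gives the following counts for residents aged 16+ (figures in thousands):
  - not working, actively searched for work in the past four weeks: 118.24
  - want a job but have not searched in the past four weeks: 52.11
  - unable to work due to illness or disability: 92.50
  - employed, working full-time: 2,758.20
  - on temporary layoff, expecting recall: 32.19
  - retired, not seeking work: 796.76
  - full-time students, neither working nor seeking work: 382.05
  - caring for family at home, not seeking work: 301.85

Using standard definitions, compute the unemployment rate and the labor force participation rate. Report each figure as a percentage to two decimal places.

Unemployment rate ≈ 5.17%; labor force participation rate ≈ 64.15%.

Employed = 2,758.20 thousand.
Unemployed = 118.24 + 32.19 = 150.43 thousand (jobless and actively searching, or on temporary layoff).
Labor force = 2,758.20 + 150.43 = 2,908.63 thousand.
Not in labor force = 52.11 + 92.50 + 796.76 + 382.05 + 301.85 = 1,625.27 thousand (those not working and not actively searching are outside the labor force — including those who want a job but have given up searching).
Civilian working-age population = 2,908.63 + 1,625.27 = 4,533.90 thousand.
Unemployment rate = 150.43 / 2,908.63 = 5.17%.
Labor force participation rate = 2,908.63 / 4,533.90 = 64.15%.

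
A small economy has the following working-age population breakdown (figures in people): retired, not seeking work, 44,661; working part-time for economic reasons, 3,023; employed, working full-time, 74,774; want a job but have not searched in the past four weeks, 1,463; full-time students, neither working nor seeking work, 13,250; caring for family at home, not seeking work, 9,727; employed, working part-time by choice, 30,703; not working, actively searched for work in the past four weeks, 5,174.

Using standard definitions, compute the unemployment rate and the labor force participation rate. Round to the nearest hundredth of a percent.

Unemployment rate ≈ 4.55%; labor force participation rate ≈ 62.19%.

Employed = 3,023 + 74,774 + 30,703 = 108,500 (anyone who worked, including part-time for economic reasons, counts as employed).
Unemployed = 5,174.
Labor force = 108,500 + 5,174 = 113,674.
Not in labor force = 44,661 + 1,463 + 13,250 + 9,727 = 69,101 (those not working and not actively searching are outside the labor force — including those who want a job but have given up searching).
Civilian working-age population = 113,674 + 69,101 = 182,775.
Unemployment rate = 5,174 / 113,674 = 4.55%.
Labor force participation rate = 113,674 / 182,775 = 62.19%.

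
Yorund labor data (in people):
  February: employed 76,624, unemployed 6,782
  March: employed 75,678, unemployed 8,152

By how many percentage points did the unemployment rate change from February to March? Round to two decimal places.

The unemployment rate changed by +1.59 percentage points.

February: labor force = 76,624 + 6,782 = 83,406; u = 6,782/83,406 = 8.13%.
March: labor force = 75,678 + 8,152 = 83,830; u = 8,152/83,830 = 9.72%.
Change = 9.72% − 8.13% = +1.59 pp.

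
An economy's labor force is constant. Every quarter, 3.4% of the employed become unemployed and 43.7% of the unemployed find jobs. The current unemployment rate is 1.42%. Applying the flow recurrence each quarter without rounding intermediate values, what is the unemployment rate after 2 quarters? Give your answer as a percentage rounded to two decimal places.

With a fixed labor force, u_{t+1} = u_t + s·(1−u_t) − f·u_t = u_t·(1−s−f) + s.
Here 1−s−f = 0.529 and s = 0.034.
u_1 = 0.014200 × 0.529 + 0.034 = 0.041512.
u_2 = 0.041512 × 0.529 + 0.034 = 0.055960.

Unemployment rate after two quarters ≈ 5.60%.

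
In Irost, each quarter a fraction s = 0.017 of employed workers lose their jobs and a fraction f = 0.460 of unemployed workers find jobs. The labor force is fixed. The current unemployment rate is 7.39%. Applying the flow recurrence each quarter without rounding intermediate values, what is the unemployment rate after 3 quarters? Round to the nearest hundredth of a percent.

With a fixed labor force, u_{t+1} = u_t + s·(1−u_t) − f·u_t = u_t·(1−s−f) + s.
Here 1−s−f = 0.523 and s = 0.017.
u_1 = 0.073900 × 0.523 + 0.017 = 0.055650.
u_2 = 0.055650 × 0.523 + 0.017 = 0.046105.
u_3 = 0.046105 × 0.523 + 0.017 = 0.041113.

Unemployment rate after three quarters ≈ 4.11%.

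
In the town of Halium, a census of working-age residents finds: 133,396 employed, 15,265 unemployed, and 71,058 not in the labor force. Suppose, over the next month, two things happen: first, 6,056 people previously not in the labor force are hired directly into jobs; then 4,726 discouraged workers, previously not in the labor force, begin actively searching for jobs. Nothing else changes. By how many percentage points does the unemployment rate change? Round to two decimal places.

Initially, labor force = 133,396 + 15,265 = 148,661, so u = 15,265/148,661 = 10.27%.
After the first change, employed and labor force both rise by 6,056; unemployed unchanged → E = 139,452, U = 15,265, labor force = 154,717.
After the second change, unemployed and labor force both rise by 4,726 → E = 139,452, U = 19,991, labor force = 159,443.
New unemployment rate = 19,991 / 159,443 = 12.54%.
Change = 12.54% − 10.27% = +2.27 percentage points.

The unemployment rate changes by +2.27 percentage points.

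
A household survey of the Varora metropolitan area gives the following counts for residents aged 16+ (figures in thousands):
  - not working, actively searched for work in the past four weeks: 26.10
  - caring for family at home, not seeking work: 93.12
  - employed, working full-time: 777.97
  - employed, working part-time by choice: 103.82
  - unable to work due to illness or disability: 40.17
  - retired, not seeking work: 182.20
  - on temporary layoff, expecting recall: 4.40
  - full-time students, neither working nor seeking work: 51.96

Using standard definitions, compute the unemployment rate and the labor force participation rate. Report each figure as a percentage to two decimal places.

Employed = 777.97 + 103.82 = 881.79 thousand.
Unemployed = 26.10 + 4.40 = 30.50 thousand (jobless and actively searching, or on temporary layoff).
Labor force = 881.79 + 30.50 = 912.29 thousand.
Not in labor force = 93.12 + 40.17 + 182.20 + 51.96 = 367.45 thousand (those not working and not actively searching are outside the labor force).
Civilian working-age population = 912.29 + 367.45 = 1,279.74 thousand.
Unemployment rate = 30.50 / 912.29 = 3.34%.
Labor force participation rate = 912.29 / 1,279.74 = 71.29%.

Unemployment rate ≈ 3.34%; labor force participation rate ≈ 71.29%.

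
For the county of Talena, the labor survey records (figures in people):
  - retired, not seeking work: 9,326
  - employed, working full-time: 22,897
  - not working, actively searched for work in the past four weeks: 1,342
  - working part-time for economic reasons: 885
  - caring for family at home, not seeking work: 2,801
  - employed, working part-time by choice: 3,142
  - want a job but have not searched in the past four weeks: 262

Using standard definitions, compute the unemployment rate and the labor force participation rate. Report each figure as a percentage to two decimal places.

Unemployment rate ≈ 4.75%; labor force participation rate ≈ 69.53%.

Employed = 22,897 + 885 + 3,142 = 26,924 (anyone who worked, including part-time for economic reasons, counts as employed).
Unemployed = 1,342.
Labor force = 26,924 + 1,342 = 28,266.
Not in labor force = 9,326 + 2,801 + 262 = 12,389 (those not working and not actively searching are outside the labor force — including those who want a job but have given up searching).
Civilian working-age population = 28,266 + 12,389 = 40,655.
Unemployment rate = 1,342 / 28,266 = 4.75%.
Labor force participation rate = 28,266 / 40,655 = 69.53%.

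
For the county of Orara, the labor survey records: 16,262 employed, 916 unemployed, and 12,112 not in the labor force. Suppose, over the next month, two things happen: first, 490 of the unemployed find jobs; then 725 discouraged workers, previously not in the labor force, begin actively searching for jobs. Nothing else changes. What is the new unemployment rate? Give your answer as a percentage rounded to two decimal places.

New unemployment rate ≈ 6.43%.

Initially, labor force = 16,262 + 916 = 17,178, so u = 916/17,178 = 5.33%.
After the first change, unemployed falls and employed rises by 490; labor force unchanged → E = 16,752, U = 426, labor force = 17,178.
After the second change, unemployed and labor force both rise by 725 → E = 16,752, U = 1,151, labor force = 17,903.
New unemployment rate = 1,151 / 17,903 = 6.43%.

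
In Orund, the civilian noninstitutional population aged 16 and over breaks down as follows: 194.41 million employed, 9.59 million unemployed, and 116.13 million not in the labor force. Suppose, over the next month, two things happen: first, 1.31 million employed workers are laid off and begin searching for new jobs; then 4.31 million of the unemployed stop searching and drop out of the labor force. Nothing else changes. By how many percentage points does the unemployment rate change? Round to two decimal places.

Initially, labor force = 194.41 + 9.59 = 204.00 million, so u = 9.59/204.00 = 4.70%.
After the first change, employed falls and unemployed rises by 1.31; labor force unchanged → E = 193.10, U = 10.90, labor force = 204.00 million.
After the second change, unemployed and labor force both fall by 4.31 → E = 193.10, U = 6.59, labor force = 199.69 million.
New unemployment rate = 6.59 / 199.69 = 3.30%.
Change = 3.30% − 4.70% = −1.40 percentage points.

The unemployment rate changes by −1.40 percentage points.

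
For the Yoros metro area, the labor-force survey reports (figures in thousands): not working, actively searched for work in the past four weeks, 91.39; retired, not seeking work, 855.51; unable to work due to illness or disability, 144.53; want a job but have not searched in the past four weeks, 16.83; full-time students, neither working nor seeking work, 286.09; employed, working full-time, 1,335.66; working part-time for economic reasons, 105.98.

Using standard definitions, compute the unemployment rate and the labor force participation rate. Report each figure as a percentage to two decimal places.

Employed = 1,335.66 + 105.98 = 1,441.64 thousand (anyone who worked, including part-time for economic reasons, counts as employed).
Unemployed = 91.39 thousand.
Labor force = 1,441.64 + 91.39 = 1,533.03 thousand.
Not in labor force = 855.51 + 144.53 + 16.83 + 286.09 = 1,302.96 thousand (those not working and not actively searching are outside the labor force — including those who want a job but have given up searching).
Civilian working-age population = 1,533.03 + 1,302.96 = 2,835.99 thousand.
Unemployment rate = 91.39 / 1,533.03 = 5.96%.
Labor force participation rate = 1,533.03 / 2,835.99 = 54.06%.

Unemployment rate ≈ 5.96%; labor force participation rate ≈ 54.06%.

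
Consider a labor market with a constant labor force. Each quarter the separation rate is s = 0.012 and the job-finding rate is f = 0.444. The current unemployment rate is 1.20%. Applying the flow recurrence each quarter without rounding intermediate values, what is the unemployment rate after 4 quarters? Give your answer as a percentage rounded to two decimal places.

With a fixed labor force, u_{t+1} = u_t + s·(1−u_t) − f·u_t = u_t·(1−s−f) + s.
Here 1−s−f = 0.544 and s = 0.012.
u_1 = 0.012000 × 0.544 + 0.012 = 0.018528.
u_2 = 0.018528 × 0.544 + 0.012 = 0.022079.
u_3 = 0.022079 × 0.544 + 0.012 = 0.024011.
u_4 = 0.024011 × 0.544 + 0.012 = 0.025062.

Unemployment rate after four quarters ≈ 2.51%.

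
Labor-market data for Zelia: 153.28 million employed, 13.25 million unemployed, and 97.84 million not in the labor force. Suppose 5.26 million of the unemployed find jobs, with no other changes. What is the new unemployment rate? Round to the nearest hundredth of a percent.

Initially, labor force = 153.28 + 13.25 = 166.53 million, so u = 13.25/166.53 = 7.96%.
After the change, unemployed falls and employed rises by 5.26; labor force unchanged → E = 158.54, U = 7.99, labor force = 166.53 million.
New unemployment rate = 7.99 / 166.53 = 4.80%.

New unemployment rate ≈ 4.80%.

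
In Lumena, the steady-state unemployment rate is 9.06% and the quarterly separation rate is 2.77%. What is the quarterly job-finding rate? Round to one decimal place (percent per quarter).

Job-finding rate ≈ 27.8% per quarter.

From u* = s/(s+f): f = s·(1−u)/u.
f = 2.77 × (1 − 0.0906) / 0.0906 = 2.5190 / 0.0906 ≈ 27.8% per quarter.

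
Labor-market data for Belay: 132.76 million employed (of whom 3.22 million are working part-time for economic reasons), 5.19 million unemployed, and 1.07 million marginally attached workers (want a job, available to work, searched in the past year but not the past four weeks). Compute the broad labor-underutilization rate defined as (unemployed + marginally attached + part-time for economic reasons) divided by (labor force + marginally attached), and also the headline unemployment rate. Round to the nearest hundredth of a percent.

Labor force = 132.76 + 5.19 = 137.95 million.
Numerator = 5.19 + 1.07 + 3.22 = 9.48 million.
Denominator = 137.95 + 1.07 = 139.02 million.
Broad rate = 9.48 / 139.02 = 6.82%.
Headline unemployment rate = 5.19 / 137.95 = 3.76%.

Broad underutilization rate ≈ 6.82%; headline unemployment rate ≈ 3.76%.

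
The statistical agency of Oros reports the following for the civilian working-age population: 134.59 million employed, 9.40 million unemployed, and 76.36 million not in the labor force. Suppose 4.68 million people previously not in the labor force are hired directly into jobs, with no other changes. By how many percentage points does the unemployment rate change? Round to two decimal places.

The unemployment rate changes by −0.21 percentage points.

Initially, labor force = 134.59 + 9.40 = 143.99 million, so u = 9.40/143.99 = 6.53%.
After the change, employed and labor force both rise by 4.68; unemployed unchanged → E = 139.27, U = 9.40, labor force = 148.67 million.
New unemployment rate = 9.40 / 148.67 = 6.32%.
Change = 6.32% − 6.53% = −0.21 percentage points.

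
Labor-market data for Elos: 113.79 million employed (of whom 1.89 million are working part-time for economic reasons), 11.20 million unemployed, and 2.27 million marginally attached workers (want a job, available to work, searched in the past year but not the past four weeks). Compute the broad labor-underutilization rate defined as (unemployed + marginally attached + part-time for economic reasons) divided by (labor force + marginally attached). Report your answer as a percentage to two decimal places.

Broad underutilization rate ≈ 12.07%.

Labor force = 113.79 + 11.20 = 124.99 million.
Numerator = 11.20 + 2.27 + 1.89 = 15.36 million.
Denominator = 124.99 + 2.27 = 127.26 million.
Broad rate = 15.36 / 127.26 = 12.07%.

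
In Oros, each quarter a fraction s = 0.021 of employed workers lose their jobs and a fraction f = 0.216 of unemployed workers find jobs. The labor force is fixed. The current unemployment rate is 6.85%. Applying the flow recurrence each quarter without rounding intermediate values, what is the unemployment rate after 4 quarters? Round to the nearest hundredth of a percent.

With a fixed labor force, u_{t+1} = u_t + s·(1−u_t) − f·u_t = u_t·(1−s−f) + s.
Here 1−s−f = 0.763 and s = 0.021.
u_1 = 0.068500 × 0.763 + 0.021 = 0.073266.
u_2 = 0.073266 × 0.763 + 0.021 = 0.076902.
u_3 = 0.076902 × 0.763 + 0.021 = 0.079676.
u_4 = 0.079676 × 0.763 + 0.021 = 0.081793.

Unemployment rate after four quarters ≈ 8.18%.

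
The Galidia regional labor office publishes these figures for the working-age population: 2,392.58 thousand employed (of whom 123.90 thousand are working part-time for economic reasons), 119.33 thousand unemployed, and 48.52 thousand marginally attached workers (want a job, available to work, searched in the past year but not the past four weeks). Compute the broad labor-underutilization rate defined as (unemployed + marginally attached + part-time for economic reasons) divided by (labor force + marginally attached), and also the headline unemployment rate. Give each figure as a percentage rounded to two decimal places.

Labor force = 2,392.58 + 119.33 = 2,511.91 thousand.
Numerator = 119.33 + 48.52 + 123.90 = 291.75 thousand.
Denominator = 2,511.91 + 48.52 = 2,560.43 thousand.
Broad rate = 291.75 / 2,560.43 = 11.39%.
Headline unemployment rate = 119.33 / 2,511.91 = 4.75%.

Broad underutilization rate ≈ 11.39%; headline unemployment rate ≈ 4.75%.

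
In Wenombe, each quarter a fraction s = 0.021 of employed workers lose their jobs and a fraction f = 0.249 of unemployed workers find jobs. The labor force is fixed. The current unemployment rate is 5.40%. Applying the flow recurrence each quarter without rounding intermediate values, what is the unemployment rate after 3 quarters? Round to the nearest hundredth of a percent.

Unemployment rate after three quarters ≈ 6.85%.

With a fixed labor force, u_{t+1} = u_t + s·(1−u_t) − f·u_t = u_t·(1−s−f) + s.
Here 1−s−f = 0.730 and s = 0.021.
u_1 = 0.054000 × 0.730 + 0.021 = 0.060420.
u_2 = 0.060420 × 0.730 + 0.021 = 0.065107.
u_3 = 0.065107 × 0.730 + 0.021 = 0.068528.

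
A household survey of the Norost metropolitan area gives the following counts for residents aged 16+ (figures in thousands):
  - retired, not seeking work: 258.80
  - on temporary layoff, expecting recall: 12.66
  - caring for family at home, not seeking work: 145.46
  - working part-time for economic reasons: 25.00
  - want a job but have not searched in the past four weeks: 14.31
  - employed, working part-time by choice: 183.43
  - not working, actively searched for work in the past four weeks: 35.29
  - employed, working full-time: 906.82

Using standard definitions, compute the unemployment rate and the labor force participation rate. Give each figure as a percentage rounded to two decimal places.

Employed = 25.00 + 183.43 + 906.82 = 1,115.25 thousand (anyone who worked, including part-time for economic reasons, counts as employed).
Unemployed = 12.66 + 35.29 = 47.95 thousand (jobless and actively searching, or on temporary layoff).
Labor force = 1,115.25 + 47.95 = 1,163.20 thousand.
Not in labor force = 258.80 + 145.46 + 14.31 = 418.57 thousand (those not working and not actively searching are outside the labor force — including those who want a job but have given up searching).
Civilian working-age population = 1,163.20 + 418.57 = 1,581.77 thousand.
Unemployment rate = 47.95 / 1,163.20 = 4.12%.
Labor force participation rate = 1,163.20 / 1,581.77 = 73.54%.

Unemployment rate ≈ 4.12%; labor force participation rate ≈ 73.54%.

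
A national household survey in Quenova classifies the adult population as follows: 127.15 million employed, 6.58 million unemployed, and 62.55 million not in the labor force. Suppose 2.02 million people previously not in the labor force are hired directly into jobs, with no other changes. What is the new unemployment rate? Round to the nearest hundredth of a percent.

New unemployment rate ≈ 4.85%.

Initially, labor force = 127.15 + 6.58 = 133.73 million, so u = 6.58/133.73 = 4.92%.
After the change, employed and labor force both rise by 2.02; unemployed unchanged → E = 129.17, U = 6.58, labor force = 135.75 million.
New unemployment rate = 6.58 / 135.75 = 4.85%.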